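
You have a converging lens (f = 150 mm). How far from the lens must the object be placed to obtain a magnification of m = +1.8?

66.7 mm

m = −d_i/d_o ⇒ d_i = −m·d_o.
1/f = 1/d_o + 1/d_i = 1/d_o − 1/(m·d_o) = (1 − 1/m)/d_o, so d_o = f(1 − 1/m) = (150.0)(1 − 1/(+1.8)) = 66.7 mm.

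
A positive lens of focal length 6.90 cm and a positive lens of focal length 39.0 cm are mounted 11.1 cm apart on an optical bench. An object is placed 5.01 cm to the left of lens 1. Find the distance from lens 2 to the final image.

119 cm

Lens 1: 1/d_i1 = 1/f₁ − 1/d_o1 = 1/(6.90) − 1/(5.01) = -0.05467, so d_i1 = -18.29 cm.
The intermediate image is 18.29 cm to the left of lens 1 (virtual), which is 11.1 − (-18.29) = 29.39 cm to the left of lens 2, so d_o2 = +29.39 cm.
Lens 2: 1/d_i2 = 1/f₂ − 1/d_o2 = 1/(39.0) − 1/(29.39) = -0.008384, so d_i2 = -119 cm.
The final image is virtual, 119 cm to the left of lens 2 (overall magnification ≈ 15).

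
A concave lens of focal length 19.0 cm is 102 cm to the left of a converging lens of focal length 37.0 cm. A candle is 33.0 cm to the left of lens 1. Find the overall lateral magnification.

m = -0.175

f₁ = −19.0 cm (diverging).
Lens 1: 1/d_i1 = 1/(-19.0) − 1/(33.0) = -0.08293, so d_i1 = -12.06 cm; m₁ = −d_i1/d_o1 = +0.3655.
d_o2 = 102 − (-12.06) = 114.1 cm.
Lens 2: 1/d_i2 = 1/(37.0) − 1/(114.1) = 0.01826, so d_i2 = 54.76 cm; m₂ = −d_i2/d_o2 = -0.4799.
m = m₁·m₂ = (+0.3655)(-0.4799) = -0.175.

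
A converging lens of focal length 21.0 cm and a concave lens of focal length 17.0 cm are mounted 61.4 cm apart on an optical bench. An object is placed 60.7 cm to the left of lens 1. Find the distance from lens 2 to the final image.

Lens 1: 1/d_i1 = 1/f₁ − 1/d_o1 = 1/(21.0) − 1/(60.7) = 0.03114, so d_i1 = 32.11 cm.
The intermediate image is 32.11 cm to the right of lens 1, which is 61.4 − (32.11) = 29.29 cm to the left of lens 2, so d_o2 = +29.29 cm.
Lens 2 is diverging, so f₂ = −17.0 cm.
Lens 2: 1/d_i2 = 1/f₂ − 1/d_o2 = 1/(-17.0) − 1/(29.29) = -0.09296, so d_i2 = -10.8 cm.
The final image is virtual, 10.8 cm to the left of lens 2 (overall magnification ≈ -0.19).

10.8 cm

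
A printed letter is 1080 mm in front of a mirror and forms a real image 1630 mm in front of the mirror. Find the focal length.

Real image ⇒ d_i = +1630 mm.
1/f = 1/d_o + 1/d_i = 1/(1080) + 1/(1630) = 0.001539, so f = 650 mm.
Since f is positive, the mirror is concave.

f = 650 mm (concave)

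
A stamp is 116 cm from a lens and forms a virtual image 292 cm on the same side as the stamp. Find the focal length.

f = 192 cm (converging)

Virtual image ⇒ d_i = −292 cm.
1/f = 1/d_o + 1/d_i = 1/(116) + 1/(-292) = 0.005196, so f = 192 cm.
Since f is positive, the lens is converging.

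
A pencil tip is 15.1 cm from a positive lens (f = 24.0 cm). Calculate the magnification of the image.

m = +2.70

1/d_i = 1/f − 1/d_o = 1/(24.00) − 1/(15.1) = -0.02456, so d_i = -40.72 cm.
m = −d_i/d_o = −(-40.72)/(15.1) = +2.70.
The image is virtual, upright and enlarged, on the same side as the object.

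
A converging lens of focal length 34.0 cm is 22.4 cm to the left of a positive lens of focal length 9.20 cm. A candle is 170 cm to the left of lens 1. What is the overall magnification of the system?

m = -0.0785

Lens 1: 1/d_i1 = 1/(34.0) − 1/(170) = 0.02353, so d_i1 = 42.50 cm; m₁ = −d_i1/d_o1 = -0.2500.
d_o2 = 22.4 − (42.50) = -20.10 cm (virtual object).
Lens 2: 1/d_i2 = 1/(9.20) − 1/(-20.10) = 0.1584, so d_i2 = 6.311 cm; m₂ = −d_i2/d_o2 = +0.3140.
m = m₁·m₂ = (-0.2500)(+0.3140) = -0.0785.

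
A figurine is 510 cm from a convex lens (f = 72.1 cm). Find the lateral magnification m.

1/d_i = 1/f − 1/d_o = 1/(72.10) − 1/(510) = 0.01191, so d_i = 83.97 cm.
m = −d_i/d_o = −(83.97)/(510) = -0.165.
The image is real, inverted and reduced, on the far side of the lens.

m = -0.165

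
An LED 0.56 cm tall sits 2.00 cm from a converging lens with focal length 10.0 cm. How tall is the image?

1/d_i = 1/f − 1/d_o = 1/(10.00) − 1/(2.00) = -0.4000, so d_i = -2.500 cm.
m = −d_i/d_o = +1.250.
|h_i| = |m|·h_o = 1.250 × 0.56 = 0.700 cm. The image is virtual, upright and enlarged, on the same side as the object.

0.700 cm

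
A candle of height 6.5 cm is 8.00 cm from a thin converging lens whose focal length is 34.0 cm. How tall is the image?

8.50 cm

1/d_i = 1/f − 1/d_o = 1/(34.00) − 1/(8.00) = -0.09559, so d_i = -10.46 cm.
m = −d_i/d_o = +1.308.
|h_i| = |m|·h_o = 1.308 × 6.5 = 8.50 cm. The image is virtual, upright and enlarged, on the same side as the object.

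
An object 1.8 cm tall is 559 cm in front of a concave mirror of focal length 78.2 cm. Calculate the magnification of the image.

1/d_i = 1/f − 1/d_o = 1/(78.20) − 1/(559) = 0.01100, so d_i = 90.92 cm.
m = −d_i/d_o = −(90.92)/(559) = -0.163.
The image is real, inverted and reduced, in front of the mirror.

m = -0.163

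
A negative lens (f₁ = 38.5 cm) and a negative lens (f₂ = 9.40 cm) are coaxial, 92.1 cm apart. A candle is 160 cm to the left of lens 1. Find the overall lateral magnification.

f₁ = −38.5 cm (diverging).
Lens 1: 1/d_i1 = 1/(-38.5) − 1/(160) = -0.03222, so d_i1 = -31.03 cm; m₁ = −d_i1/d_o1 = +0.1939.
d_o2 = 92.1 − (-31.03) = 123.1 cm.
f₂ = −9.40 cm (diverging).
Lens 2: 1/d_i2 = 1/(-9.40) − 1/(123.1) = -0.1145, so d_i2 = -8.733 cm; m₂ = −d_i2/d_o2 = +0.07094.
m = m₁·m₂ = (+0.1939)(+0.07094) = +0.0138.

m = +0.0138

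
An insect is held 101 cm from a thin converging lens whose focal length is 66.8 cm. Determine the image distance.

Lens equation: 1/v = 1/f − 1/u = 1/(66.80) − 1/(101) = 0.01497 − 0.009901 = 0.005069, so v = 197 cm.
The image is real, inverted and enlarged, on the far side of the lens.

197 cm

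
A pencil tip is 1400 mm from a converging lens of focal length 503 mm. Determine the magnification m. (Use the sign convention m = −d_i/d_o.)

m = -0.561

1/d_i = 1/f − 1/d_o = 1/(503.0) − 1/(1400) = 0.001274, so d_i = 785.1 mm.
m = −d_i/d_o = −(785.1)/(1400) = -0.561.
The image is real, inverted and reduced, on the far side of the lens.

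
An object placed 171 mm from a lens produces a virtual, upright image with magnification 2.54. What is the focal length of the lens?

f = 282 mm (converging)

m = −d_i/d_o ⇒ d_i = −m·d_o = −(+2.54)·(171) = -434.3 mm.
1/f = 1/d_o + 1/d_i = 1/(171) + 1/(-434.3) = 0.003545, so f = 282 mm.
Since f is positive, the lens is converging.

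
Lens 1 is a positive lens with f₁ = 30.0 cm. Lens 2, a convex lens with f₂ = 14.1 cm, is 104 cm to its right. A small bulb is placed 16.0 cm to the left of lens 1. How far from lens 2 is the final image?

15.7 cm

Lens 1: 1/d_i1 = 1/f₁ − 1/d_o1 = 1/(30.0) − 1/(16.0) = -0.02917, so d_i1 = -34.29 cm.
The intermediate image is 34.29 cm to the left of lens 1 (virtual), which is 104 − (-34.29) = 138.3 cm to the left of lens 2, so d_o2 = +138.3 cm.
Lens 2: 1/d_i2 = 1/f₂ − 1/d_o2 = 1/(14.1) − 1/(138.3) = 0.06369, so d_i2 = 15.7 cm.
The final image is real, 15.7 cm to the right of lens 2 (overall magnification ≈ -0.24).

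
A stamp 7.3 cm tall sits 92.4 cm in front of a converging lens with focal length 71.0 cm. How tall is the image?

1/d_i = 1/f − 1/d_o = 1/(71.00) − 1/(92.4) = 0.003262, so d_i = 306.6 cm.
m = −d_i/d_o = -3.318.
|h_i| = |m|·h_o = 3.318 × 7.3 = 24.2 cm. The image is real, inverted and enlarged, on the far side of the lens.

24.2 cm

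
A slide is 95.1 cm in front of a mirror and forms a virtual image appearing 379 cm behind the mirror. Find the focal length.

f = 127 cm (concave)

Virtual image ⇒ d_i = −379 cm.
1/f = 1/d_o + 1/d_i = 1/(95.1) + 1/(-379) = 0.007877, so f = 127 cm.
Since f is positive, the mirror is concave.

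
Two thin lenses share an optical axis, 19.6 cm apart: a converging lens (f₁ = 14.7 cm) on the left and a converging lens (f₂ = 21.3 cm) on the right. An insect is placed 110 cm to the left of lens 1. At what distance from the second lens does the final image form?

Lens 1: 1/d_i1 = 1/f₁ − 1/d_o1 = 1/(14.7) − 1/(110) = 0.05894, so d_i1 = 16.97 cm.
The intermediate image is 16.97 cm to the right of lens 1, which is 19.6 − (16.97) = 2.630 cm to the left of lens 2, so d_o2 = +2.630 cm.
Lens 2: 1/d_i2 = 1/f₂ − 1/d_o2 = 1/(21.3) − 1/(2.630) = -0.3333, so d_i2 = -3.00 cm.
The final image is virtual, 3.00 cm to the left of lens 2 (overall magnification ≈ -0.18).

3.00 cm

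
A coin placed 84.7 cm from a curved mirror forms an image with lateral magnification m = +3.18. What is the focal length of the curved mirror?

f = 124 cm (concave)

m = −d_i/d_o ⇒ d_i = −m·d_o = −(+3.18)·(84.7) = -269.3 cm.
1/f = 1/d_o + 1/d_i = 1/(84.7) + 1/(-269.3) = 0.008093, so f = 124 cm.
Since f is positive, the curved mirror is concave.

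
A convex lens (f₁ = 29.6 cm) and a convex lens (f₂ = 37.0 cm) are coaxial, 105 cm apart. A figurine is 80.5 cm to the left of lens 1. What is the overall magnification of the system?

m = +1.02

Lens 1: 1/d_i1 = 1/(29.6) − 1/(80.5) = 0.02136, so d_i1 = 46.81 cm; m₁ = −d_i1/d_o1 = -0.5815.
d_o2 = 105 − (46.81) = 58.19 cm.
Lens 2: 1/d_i2 = 1/(37.0) − 1/(58.19) = 0.009842, so d_i2 = 101.6 cm; m₂ = −d_i2/d_o2 = -1.746.
m = m₁·m₂ = (-0.5815)(-1.746) = +1.02.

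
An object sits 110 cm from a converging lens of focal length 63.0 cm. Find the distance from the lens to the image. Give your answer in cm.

Lens equation: 1/q = 1/f − 1/p = 1/(63.00) − 1/(110) = 0.01587 − 0.009091 = 0.006782, so q = 147 cm.
The image is real, inverted and enlarged, on the far side of the lens.

147 cm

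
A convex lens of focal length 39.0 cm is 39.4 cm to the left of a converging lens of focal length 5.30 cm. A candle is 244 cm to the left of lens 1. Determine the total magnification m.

Lens 1: 1/d_i1 = 1/(39.0) − 1/(244) = 0.02154, so d_i1 = 46.42 cm; m₁ = −d_i1/d_o1 = -0.1902.
d_o2 = 39.4 − (46.42) = -7.020 cm (virtual object).
Lens 2: 1/d_i2 = 1/(5.30) − 1/(-7.020) = 0.3311, so d_i2 = 3.020 cm; m₂ = −d_i2/d_o2 = +0.4302.
m = m₁·m₂ = (-0.1902)(+0.4302) = -0.0818.

m = -0.0818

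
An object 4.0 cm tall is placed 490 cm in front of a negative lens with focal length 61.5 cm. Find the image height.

For a negative lens, f = -61.5 cm.
1/d_i = 1/f − 1/d_o = 1/(-61.50) − 1/(490) = -0.01830, so d_i = -54.64 cm.
m = −d_i/d_o = +0.1115.
|h_i| = |m|·h_o = 0.1115 × 4.0 = 0.446 cm. The image is virtual, upright and reduced, on the same side as the object.

0.446 cm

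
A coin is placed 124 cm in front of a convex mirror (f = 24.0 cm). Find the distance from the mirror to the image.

For a convex mirror, f = -24.0 cm.
Mirror equation: 1/q = 1/f − 1/p = 1/(-24.00) − 1/(124) = -0.04167 − 0.008065 = -0.04973, so q = -20.1 cm.
The image is virtual, upright and reduced, behind the mirror.

20.1 cm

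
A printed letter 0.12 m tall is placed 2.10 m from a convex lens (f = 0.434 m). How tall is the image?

0.0313 m

1/d_i = 1/f − 1/d_o = 1/(0.4340) − 1/(2.10) = 1.828, so d_i = 0.5471 m.
m = −d_i/d_o = -0.2605.
|h_i| = |m|·h_o = 0.2605 × 0.12 = 0.0313 m. The image is real, inverted and reduced, on the far side of the lens.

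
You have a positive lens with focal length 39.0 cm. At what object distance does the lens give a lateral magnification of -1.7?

m = −d_i/d_o ⇒ d_i = −m·d_o.
1/f = 1/d_o + 1/d_i = 1/d_o − 1/(m·d_o) = (1 − 1/m)/d_o, so d_o = f(1 − 1/m) = (39.00)(1 − 1/(-1.7)) = 61.9 cm.

61.9 cm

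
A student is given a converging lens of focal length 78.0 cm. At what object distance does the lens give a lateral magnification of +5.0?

62.4 cm

m = −d_i/d_o ⇒ d_i = −m·d_o.
1/f = 1/d_o + 1/d_i = 1/d_o − 1/(m·d_o) = (1 − 1/m)/d_o, so d_o = f(1 − 1/m) = (78.00)(1 − 1/(+5.0)) = 62.4 cm.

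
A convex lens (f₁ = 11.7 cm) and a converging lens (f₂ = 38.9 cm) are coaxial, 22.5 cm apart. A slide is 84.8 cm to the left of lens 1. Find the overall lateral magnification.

Lens 1: 1/d_i1 = 1/(11.7) − 1/(84.8) = 0.07368, so d_i1 = 13.57 cm; m₁ = −d_i1/d_o1 = -0.1600.
d_o2 = 22.5 − (13.57) = 8.930 cm.
Lens 2: 1/d_i2 = 1/(38.9) − 1/(8.930) = -0.08628, so d_i2 = -11.59 cm; m₂ = −d_i2/d_o2 = +1.298.
m = m₁·m₂ = (-0.1600)(+1.298) = -0.208.

m = -0.208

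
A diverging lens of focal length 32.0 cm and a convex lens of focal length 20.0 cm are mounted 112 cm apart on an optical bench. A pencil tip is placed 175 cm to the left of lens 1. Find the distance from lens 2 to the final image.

23.4 cm

Lens 1 is diverging, so f₁ = −32.0 cm.
Lens 1: 1/d_i1 = 1/f₁ − 1/d_o1 = 1/(-32.0) − 1/(175) = -0.03696, so d_i1 = -27.05 cm.
The intermediate image is 27.05 cm to the left of lens 1 (virtual), which is 112 − (-27.05) = 139.1 cm to the left of lens 2, so d_o2 = +139.1 cm.
Lens 2: 1/d_i2 = 1/f₂ − 1/d_o2 = 1/(20.0) − 1/(139.1) = 0.04281, so d_i2 = 23.4 cm.
The final image is real, 23.4 cm to the right of lens 2 (overall magnification ≈ -0.026).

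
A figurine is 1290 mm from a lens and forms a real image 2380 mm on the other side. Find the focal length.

f = 837 mm (converging)

Real image ⇒ d_i = +2380 mm.
1/f = 1/d_o + 1/d_i = 1/(1290) + 1/(2380) = 0.001195, so f = 837 mm.
Since f is positive, the lens is converging.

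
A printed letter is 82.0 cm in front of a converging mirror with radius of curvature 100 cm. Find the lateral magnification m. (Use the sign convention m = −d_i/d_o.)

m = -1.56

f = R/2 = 100/2 = 50.00 cm.
1/d_i = 1/f − 1/d_o = 1/(50.00) − 1/(82.0) = 0.007805, so d_i = 128.1 cm.
m = −d_i/d_o = −(128.1)/(82.0) = -1.56.
The image is real, inverted and enlarged, in front of the mirror.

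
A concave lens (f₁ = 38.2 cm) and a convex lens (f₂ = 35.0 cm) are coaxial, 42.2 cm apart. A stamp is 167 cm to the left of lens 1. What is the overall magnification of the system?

m = -0.170

f₁ = −38.2 cm (diverging).
Lens 1: 1/d_i1 = 1/(-38.2) − 1/(167) = -0.03217, so d_i1 = -31.09 cm; m₁ = −d_i1/d_o1 = +0.1862.
d_o2 = 42.2 − (-31.09) = 73.29 cm.
Lens 2: 1/d_i2 = 1/(35.0) − 1/(73.29) = 0.01493, so d_i2 = 66.99 cm; m₂ = −d_i2/d_o2 = -0.9141.
m = m₁·m₂ = (+0.1862)(-0.9141) = -0.170.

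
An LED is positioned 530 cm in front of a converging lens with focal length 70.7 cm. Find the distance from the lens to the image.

81.6 cm

Lens equation: 1/s_i = 1/f − 1/s_o = 1/(70.70) − 1/(530) = 0.01414 − 0.001887 = 0.01226, so s_i = 81.6 cm.
The image is real, inverted and reduced, on the far side of the lens.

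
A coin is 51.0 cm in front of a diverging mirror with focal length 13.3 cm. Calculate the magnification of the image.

m = +0.207

For a diverging mirror, f = -13.3 cm.
1/d_i = 1/f − 1/d_o = 1/(-13.30) − 1/(51.0) = -0.09480, so d_i = -10.55 cm.
m = −d_i/d_o = −(-10.55)/(51.0) = +0.207.
The image is virtual, upright and reduced, behind the mirror.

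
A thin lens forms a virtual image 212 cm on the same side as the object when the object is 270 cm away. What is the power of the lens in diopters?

Virtual image ⇒ d_i = −212 cm.
1/f = 1/d_o + 1/d_i = 1/(270) + 1/(-212) = -0.001013 cm⁻¹.
f = -986.9 cm = -9.869 m, so P = 1/f = -0.101 D.

P = -0.101 D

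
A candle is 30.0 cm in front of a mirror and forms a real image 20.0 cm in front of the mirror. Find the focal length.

Real image ⇒ d_i = +20.0 cm.
1/f = 1/d_o + 1/d_i = 1/(30.0) + 1/(20.0) = 0.08333, so f = 12.0 cm.
Since f is positive, the mirror is concave.

f = 12.0 cm (concave)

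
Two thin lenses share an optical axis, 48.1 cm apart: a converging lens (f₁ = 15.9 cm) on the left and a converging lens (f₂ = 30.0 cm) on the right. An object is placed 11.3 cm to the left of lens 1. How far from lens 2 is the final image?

Lens 1: 1/d_i1 = 1/f₁ − 1/d_o1 = 1/(15.9) − 1/(11.3) = -0.02560, so d_i1 = -39.06 cm.
The intermediate image is 39.06 cm to the left of lens 1 (virtual), which is 48.1 − (-39.06) = 87.16 cm to the left of lens 2, so d_o2 = +87.16 cm.
Lens 2: 1/d_i2 = 1/f₂ − 1/d_o2 = 1/(30.0) − 1/(87.16) = 0.02186, so d_i2 = 45.7 cm.
The final image is real, 45.7 cm to the right of lens 2 (overall magnification ≈ -1.8).

45.7 cm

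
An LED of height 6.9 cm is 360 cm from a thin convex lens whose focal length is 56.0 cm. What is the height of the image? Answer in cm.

1/d_i = 1/f − 1/d_o = 1/(56.00) − 1/(360) = 0.01508, so d_i = 66.32 cm.
m = −d_i/d_o = -0.1842.
|h_i| = |m|·h_o = 0.1842 × 6.9 = 1.27 cm. The image is real, inverted and reduced, on the far side of the lens.

1.27 cm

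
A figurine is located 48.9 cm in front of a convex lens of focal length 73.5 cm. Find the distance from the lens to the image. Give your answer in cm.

146 cm

Thin-lens equation: 1/s_i = 1/f − 1/s_o = 1/(73.50) − 1/(48.9) = 0.01361 − 0.02045 = -0.006844, so s_i = -146 cm.
The image is virtual, upright and enlarged, on the same side as the object.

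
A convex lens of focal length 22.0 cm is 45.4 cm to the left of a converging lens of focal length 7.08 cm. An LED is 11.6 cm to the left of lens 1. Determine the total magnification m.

m = -0.238

Lens 1: 1/d_i1 = 1/(22.0) − 1/(11.6) = -0.04075, so d_i1 = -24.54 cm; m₁ = −d_i1/d_o1 = +2.116.
d_o2 = 45.4 − (-24.54) = 69.94 cm.
Lens 2: 1/d_i2 = 1/(7.08) − 1/(69.94) = 0.1269, so d_i2 = 7.877 cm; m₂ = −d_i2/d_o2 = -0.1126.
m = m₁·m₂ = (+2.116)(-0.1126) = -0.238.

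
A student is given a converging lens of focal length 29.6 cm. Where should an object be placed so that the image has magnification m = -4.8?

35.8 cm

m = −d_i/d_o ⇒ d_i = −m·d_o.
1/f = 1/d_o + 1/d_i = 1/d_o − 1/(m·d_o) = (1 − 1/m)/d_o, so d_o = f(1 − 1/m) = (29.60)(1 − 1/(-4.8)) = 35.8 cm.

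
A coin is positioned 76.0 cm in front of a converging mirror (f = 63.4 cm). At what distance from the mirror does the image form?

Mirror equation: 1/v = 1/f − 1/u = 1/(63.40) − 1/(76.0) = 0.01577 − 0.01316 = 0.002615, so v = 382 cm.
The image is real, inverted and enlarged, in front of the mirror.

382 cm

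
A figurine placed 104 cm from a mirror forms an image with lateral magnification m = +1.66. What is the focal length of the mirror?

m = −d_i/d_o ⇒ d_i = −m·d_o = −(+1.66)·(104) = -172.6 cm.
1/f = 1/d_o + 1/d_i = 1/(104) + 1/(-172.6) = 0.003822, so f = 262 cm.
Since f is positive, the mirror is concave.

f = 262 cm (concave)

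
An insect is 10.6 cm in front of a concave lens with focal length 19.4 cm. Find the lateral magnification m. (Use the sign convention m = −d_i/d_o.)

m = +0.647

For a concave lens, f = -19.4 cm.
1/d_i = 1/f − 1/d_o = 1/(-19.40) − 1/(10.6) = -0.1459, so d_i = -6.855 cm.
m = −d_i/d_o = −(-6.855)/(10.6) = +0.647.
The image is virtual, upright and reduced, on the same side as the object.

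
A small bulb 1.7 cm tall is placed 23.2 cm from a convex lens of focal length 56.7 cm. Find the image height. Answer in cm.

1/d_i = 1/f − 1/d_o = 1/(56.70) − 1/(23.2) = -0.02547, so d_i = -39.27 cm.
m = −d_i/d_o = +1.693.
|h_i| = |m|·h_o = 1.693 × 1.7 = 2.88 cm. The image is virtual, upright and enlarged, on the same side as the object.

2.88 cm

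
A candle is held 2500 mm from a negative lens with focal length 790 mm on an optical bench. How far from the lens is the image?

For a negative lens, f = -790 mm.
Lens equation: 1/s_i = 1/f − 1/s_o = 1/(-790.0) − 1/(2500) = -0.001266 − 0.0004000 = -0.001666, so s_i = -600 mm.
The image is virtual, upright and reduced, on the same side as the object.

600 mm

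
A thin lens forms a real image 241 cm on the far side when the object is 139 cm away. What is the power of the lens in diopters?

P = +1.13 D

d_i = +241 cm.
1/f = 1/d_o + 1/d_i = 1/(139) + 1/(241) = 0.01134 cm⁻¹.
f = 88.16 cm = 0.8816 m, so P = 1/f = +1.13 D.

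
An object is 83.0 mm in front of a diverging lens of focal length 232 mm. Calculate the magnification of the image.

For a diverging lens, f = -232 mm.
1/d_i = 1/f − 1/d_o = 1/(-232.0) − 1/(83.0) = -0.01636, so d_i = -61.13 mm.
m = −d_i/d_o = −(-61.13)/(83.0) = +0.737.
The image is virtual, upright and reduced, on the same side as the object.

m = +0.737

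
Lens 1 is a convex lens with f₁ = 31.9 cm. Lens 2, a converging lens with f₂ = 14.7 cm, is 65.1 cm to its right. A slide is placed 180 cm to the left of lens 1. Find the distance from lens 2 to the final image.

Lens 1: 1/d_i1 = 1/f₁ − 1/d_o1 = 1/(31.9) − 1/(180) = 0.02579, so d_i1 = 38.77 cm.
The intermediate image is 38.77 cm to the right of lens 1, which is 65.1 − (38.77) = 26.33 cm to the left of lens 2, so d_o2 = +26.33 cm.
Lens 2: 1/d_i2 = 1/f₂ − 1/d_o2 = 1/(14.7) − 1/(26.33) = 0.03005, so d_i2 = 33.3 cm.
The final image is real, 33.3 cm to the right of lens 2 (overall magnification ≈ 0.27).

33.3 cm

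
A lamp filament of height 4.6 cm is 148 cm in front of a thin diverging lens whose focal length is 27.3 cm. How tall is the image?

For a diverging lens, f = -27.3 cm.
1/d_i = 1/f − 1/d_o = 1/(-27.30) − 1/(148) = -0.04339, so d_i = -23.05 cm.
m = −d_i/d_o = +0.1557.
|h_i| = |m|·h_o = 0.1557 × 4.6 = 0.716 cm. The image is virtual, upright and reduced, on the same side as the object.

0.716 cm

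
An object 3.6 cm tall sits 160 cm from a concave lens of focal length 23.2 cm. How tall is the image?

For a concave lens, f = -23.2 cm.
1/d_i = 1/f − 1/d_o = 1/(-23.20) − 1/(160) = -0.04935, so d_i = -20.26 cm.
m = −d_i/d_o = +0.1266.
|h_i| = |m|·h_o = 0.1266 × 3.6 = 0.456 cm. The image is virtual, upright and reduced, on the same side as the object.

0.456 cm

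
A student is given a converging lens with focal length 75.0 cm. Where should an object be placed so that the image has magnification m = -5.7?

88.2 cm

m = −d_i/d_o ⇒ d_i = −m·d_o.
1/f = 1/d_o + 1/d_i = 1/d_o − 1/(m·d_o) = (1 − 1/m)/d_o, so d_o = f(1 − 1/m) = (75.00)(1 − 1/(-5.7)) = 88.2 cm.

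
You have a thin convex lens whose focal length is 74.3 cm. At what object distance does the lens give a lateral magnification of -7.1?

m = −d_i/d_o ⇒ d_i = −m·d_o.
1/f = 1/d_o + 1/d_i = 1/d_o − 1/(m·d_o) = (1 − 1/m)/d_o, so d_o = f(1 − 1/m) = (74.30)(1 − 1/(-7.1)) = 84.8 cm.

84.8 cm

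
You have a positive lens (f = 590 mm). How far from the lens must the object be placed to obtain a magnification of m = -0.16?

4280 mm

m = −d_i/d_o ⇒ d_i = −m·d_o.
1/f = 1/d_o + 1/d_i = 1/d_o − 1/(m·d_o) = (1 − 1/m)/d_o, so d_o = f(1 − 1/m) = (590.0)(1 − 1/(-0.16)) = 4280 mm.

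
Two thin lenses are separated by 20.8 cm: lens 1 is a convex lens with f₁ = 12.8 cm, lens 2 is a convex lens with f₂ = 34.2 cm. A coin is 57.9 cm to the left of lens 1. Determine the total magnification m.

Lens 1: 1/d_i1 = 1/(12.8) − 1/(57.9) = 0.06085, so d_i1 = 16.43 cm; m₁ = −d_i1/d_o1 = -0.2838.
d_o2 = 20.8 − (16.43) = 4.370 cm.
Lens 2: 1/d_i2 = 1/(34.2) − 1/(4.370) = -0.1996, so d_i2 = -5.010 cm; m₂ = −d_i2/d_o2 = +1.146.
m = m₁·m₂ = (-0.2838)(+1.146) = -0.325.

m = -0.325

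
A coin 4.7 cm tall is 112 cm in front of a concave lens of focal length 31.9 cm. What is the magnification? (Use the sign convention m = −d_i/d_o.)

For a concave lens, f = -31.9 cm.
1/d_i = 1/f − 1/d_o = 1/(-31.90) − 1/(112) = -0.04028, so d_i = -24.83 cm.
m = −d_i/d_o = −(-24.83)/(112) = +0.222.
The image is virtual, upright and reduced, on the same side as the object.

m = +0.222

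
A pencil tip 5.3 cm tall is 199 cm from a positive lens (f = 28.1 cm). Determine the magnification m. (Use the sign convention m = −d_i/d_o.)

1/d_i = 1/f − 1/d_o = 1/(28.10) − 1/(199) = 0.03056, so d_i = 32.72 cm.
m = −d_i/d_o = −(32.72)/(199) = -0.164.
The image is real, inverted and reduced, on the far side of the lens.

m = -0.164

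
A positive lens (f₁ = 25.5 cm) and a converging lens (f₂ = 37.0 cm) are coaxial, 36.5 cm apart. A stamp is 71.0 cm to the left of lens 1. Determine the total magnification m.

Lens 1: 1/d_i1 = 1/(25.5) − 1/(71.0) = 0.02513, so d_i1 = 39.79 cm; m₁ = −d_i1/d_o1 = -0.5604.
d_o2 = 36.5 − (39.79) = -3.290 cm (virtual object).
Lens 2: 1/d_i2 = 1/(37.0) − 1/(-3.290) = 0.3310, so d_i2 = 3.021 cm; m₂ = −d_i2/d_o2 = +0.9183.
m = m₁·m₂ = (-0.5604)(+0.9183) = -0.515.

m = -0.515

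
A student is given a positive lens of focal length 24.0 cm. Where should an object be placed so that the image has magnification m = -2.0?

m = −d_i/d_o ⇒ d_i = −m·d_o.
1/f = 1/d_o + 1/d_i = 1/d_o − 1/(m·d_o) = (1 − 1/m)/d_o, so d_o = f(1 − 1/m) = (24.00)(1 − 1/(-2.0)) = 36.0 cm.

36.0 cm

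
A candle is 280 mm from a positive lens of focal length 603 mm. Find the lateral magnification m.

1/d_i = 1/f − 1/d_o = 1/(603.0) − 1/(280) = -0.001913, so d_i = -522.7 mm.
m = −d_i/d_o = −(-522.7)/(280) = +1.87.
The image is virtual, upright and enlarged, on the same side as the object.

m = +1.87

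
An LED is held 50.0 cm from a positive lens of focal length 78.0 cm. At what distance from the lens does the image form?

Lens equation: 1/q = 1/f − 1/p = 1/(78.00) − 1/(50.0) = 0.01282 − 0.02000 = -0.007179, so q = -139 cm.
The image is virtual, upright and enlarged, on the same side as the object.

139 cm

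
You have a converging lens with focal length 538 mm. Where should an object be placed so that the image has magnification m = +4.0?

m = −d_i/d_o ⇒ d_i = −m·d_o.
1/f = 1/d_o + 1/d_i = 1/d_o − 1/(m·d_o) = (1 − 1/m)/d_o, so d_o = f(1 − 1/m) = (538.0)(1 − 1/(+4.0)) = 403 mm.

403 mm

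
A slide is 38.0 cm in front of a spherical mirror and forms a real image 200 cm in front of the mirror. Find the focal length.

Real image ⇒ d_i = +200 cm.
1/f = 1/d_o + 1/d_i = 1/(38.0) + 1/(200) = 0.03132, so f = 31.9 cm.
Since f is positive, the spherical mirror is concave.

f = 31.9 cm (concave)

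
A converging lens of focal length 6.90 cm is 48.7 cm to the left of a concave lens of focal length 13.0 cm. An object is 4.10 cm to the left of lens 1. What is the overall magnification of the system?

Lens 1: 1/d_i1 = 1/(6.90) − 1/(4.10) = -0.09897, so d_i1 = -10.10 cm; m₁ = −d_i1/d_o1 = +2.463.
d_o2 = 48.7 − (-10.10) = 58.80 cm.
f₂ = −13.0 cm (diverging).
Lens 2: 1/d_i2 = 1/(-13.0) − 1/(58.80) = -0.09393, so d_i2 = -10.65 cm; m₂ = −d_i2/d_o2 = +0.1811.
m = m₁·m₂ = (+2.463)(+0.1811) = +0.446.

m = +0.446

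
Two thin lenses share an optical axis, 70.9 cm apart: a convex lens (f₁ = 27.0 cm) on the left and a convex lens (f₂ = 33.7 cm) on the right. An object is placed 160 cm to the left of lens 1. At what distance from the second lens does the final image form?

274 cm

Lens 1: 1/d_i1 = 1/f₁ − 1/d_o1 = 1/(27.0) − 1/(160) = 0.03079, so d_i1 = 32.48 cm.
The intermediate image is 32.48 cm to the right of lens 1, which is 70.9 − (32.48) = 38.42 cm to the left of lens 2, so d_o2 = +38.42 cm.
Lens 2: 1/d_i2 = 1/f₂ − 1/d_o2 = 1/(33.7) − 1/(38.42) = 0.003645, so d_i2 = 274 cm.
The final image is real, 274 cm to the right of lens 2 (overall magnification ≈ 1.4).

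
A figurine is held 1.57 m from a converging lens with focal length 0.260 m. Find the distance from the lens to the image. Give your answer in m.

0.312 m

Lens equation: 1/s_i = 1/f − 1/s_o = 1/(0.2600) − 1/(1.57) = 3.846 − 0.6369 = 3.209, so s_i = 0.312 m.
The image is real, inverted and reduced, on the far side of the lens.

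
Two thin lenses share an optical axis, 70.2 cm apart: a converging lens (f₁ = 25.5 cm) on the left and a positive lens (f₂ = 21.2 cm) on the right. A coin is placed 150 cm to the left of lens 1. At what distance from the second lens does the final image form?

Lens 1: 1/d_i1 = 1/f₁ − 1/d_o1 = 1/(25.5) − 1/(150) = 0.03255, so d_i1 = 30.72 cm.
The intermediate image is 30.72 cm to the right of lens 1, which is 70.2 − (30.72) = 39.48 cm to the left of lens 2, so d_o2 = +39.48 cm.
Lens 2: 1/d_i2 = 1/f₂ − 1/d_o2 = 1/(21.2) − 1/(39.48) = 0.02184, so d_i2 = 45.8 cm.
The final image is real, 45.8 cm to the right of lens 2 (overall magnification ≈ 0.24).

45.8 cm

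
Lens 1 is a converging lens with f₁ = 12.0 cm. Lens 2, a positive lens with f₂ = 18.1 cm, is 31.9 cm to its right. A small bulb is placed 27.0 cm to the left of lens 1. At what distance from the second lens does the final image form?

23.9 cm

Lens 1: 1/d_i1 = 1/f₁ − 1/d_o1 = 1/(12.0) − 1/(27.0) = 0.04630, so d_i1 = 21.60 cm.
The intermediate image is 21.60 cm to the right of lens 1, which is 31.9 − (21.60) = 10.30 cm to the left of lens 2, so d_o2 = +10.30 cm.
Lens 2: 1/d_i2 = 1/f₂ − 1/d_o2 = 1/(18.1) − 1/(10.30) = -0.04184, so d_i2 = -23.9 cm.
The final image is virtual, 23.9 cm to the left of lens 2 (overall magnification ≈ -1.9).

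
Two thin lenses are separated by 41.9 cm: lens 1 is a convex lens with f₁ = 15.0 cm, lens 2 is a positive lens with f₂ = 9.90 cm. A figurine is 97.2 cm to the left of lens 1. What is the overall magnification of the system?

m = +0.127

Lens 1: 1/d_i1 = 1/(15.0) − 1/(97.2) = 0.05638, so d_i1 = 17.74 cm; m₁ = −d_i1/d_o1 = -0.1825.
d_o2 = 41.9 − (17.74) = 24.16 cm.
Lens 2: 1/d_i2 = 1/(9.90) − 1/(24.16) = 0.05962, so d_i2 = 16.77 cm; m₂ = −d_i2/d_o2 = -0.6942.
m = m₁·m₂ = (-0.1825)(-0.6942) = +0.127.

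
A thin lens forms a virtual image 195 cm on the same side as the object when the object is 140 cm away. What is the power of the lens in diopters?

Virtual image ⇒ d_i = −195 cm.
1/f = 1/d_o + 1/d_i = 1/(140) + 1/(-195) = 0.002015 cm⁻¹.
f = 496.4 cm = 4.964 m, so P = 1/f = +0.201 D.

P = +0.201 D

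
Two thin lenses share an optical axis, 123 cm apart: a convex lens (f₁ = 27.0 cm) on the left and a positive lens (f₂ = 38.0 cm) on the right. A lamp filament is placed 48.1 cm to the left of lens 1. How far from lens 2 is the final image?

99.6 cm

Lens 1: 1/d_i1 = 1/f₁ − 1/d_o1 = 1/(27.0) − 1/(48.1) = 0.01625, so d_i1 = 61.55 cm.
The intermediate image is 61.55 cm to the right of lens 1, which is 123 − (61.55) = 61.45 cm to the left of lens 2, so d_o2 = +61.45 cm.
Lens 2: 1/d_i2 = 1/f₂ − 1/d_o2 = 1/(38.0) − 1/(61.45) = 0.01004, so d_i2 = 99.6 cm.
The final image is real, 99.6 cm to the right of lens 2 (overall magnification ≈ 2.1).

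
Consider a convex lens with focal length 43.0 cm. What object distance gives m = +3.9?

32.0 cm

m = −d_i/d_o ⇒ d_i = −m·d_o.
1/f = 1/d_o + 1/d_i = 1/d_o − 1/(m·d_o) = (1 − 1/m)/d_o, so d_o = f(1 − 1/m) = (43.00)(1 − 1/(+3.9)) = 32.0 cm.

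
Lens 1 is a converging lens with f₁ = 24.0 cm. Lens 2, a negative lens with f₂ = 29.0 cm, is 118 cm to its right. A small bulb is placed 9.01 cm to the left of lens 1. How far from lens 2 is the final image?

23.8 cm

Lens 1: 1/d_i1 = 1/f₁ − 1/d_o1 = 1/(24.0) − 1/(9.01) = -0.06932, so d_i1 = -14.43 cm.
The intermediate image is 14.43 cm to the left of lens 1 (virtual), which is 118 − (-14.43) = 132.4 cm to the left of lens 2, so d_o2 = +132.4 cm.
Lens 2 is diverging, so f₂ = −29.0 cm.
Lens 2: 1/d_i2 = 1/f₂ − 1/d_o2 = 1/(-29.0) − 1/(132.4) = -0.04204, so d_i2 = -23.8 cm.
The final image is virtual, 23.8 cm to the left of lens 2 (overall magnification ≈ 0.29).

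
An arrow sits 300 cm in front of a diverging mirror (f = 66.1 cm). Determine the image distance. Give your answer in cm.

For a diverging mirror, f = -66.1 cm.
Mirror equation: 1/q = 1/f − 1/p = 1/(-66.10) − 1/(300) = -0.01513 − 0.003333 = -0.01846, so q = -54.2 cm.
The image is virtual, upright and reduced, behind the mirror.

54.2 cm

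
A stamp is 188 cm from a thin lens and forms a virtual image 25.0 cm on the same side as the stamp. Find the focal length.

Virtual image ⇒ d_i = −25.0 cm.
1/f = 1/d_o + 1/d_i = 1/(188) + 1/(-25.0) = -0.03468, so f = -28.8 cm.
Since f is negative, the thin lens is diverging.

f = -28.8 cm (diverging)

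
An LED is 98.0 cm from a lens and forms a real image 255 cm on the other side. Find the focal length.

Real image ⇒ d_i = +255 cm.
1/f = 1/d_o + 1/d_i = 1/(98.0) + 1/(255) = 0.01413, so f = 70.8 cm.
Since f is positive, the lens is converging.

f = 70.8 cm (converging)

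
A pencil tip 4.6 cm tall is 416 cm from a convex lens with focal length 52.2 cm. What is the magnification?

1/d_i = 1/f − 1/d_o = 1/(52.20) − 1/(416) = 0.01675, so d_i = 59.69 cm.
m = −d_i/d_o = −(59.69)/(416) = -0.143.
The image is real, inverted and reduced, on the far side of the lens.

m = -0.143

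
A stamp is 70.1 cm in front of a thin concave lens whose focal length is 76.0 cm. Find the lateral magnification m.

m = +0.520

For a concave lens, f = -76.0 cm.
1/d_i = 1/f − 1/d_o = 1/(-76.00) − 1/(70.1) = -0.02742, so d_i = -36.47 cm.
m = −d_i/d_o = −(-36.47)/(70.1) = +0.520.
The image is virtual, upright and reduced, on the same side as the object.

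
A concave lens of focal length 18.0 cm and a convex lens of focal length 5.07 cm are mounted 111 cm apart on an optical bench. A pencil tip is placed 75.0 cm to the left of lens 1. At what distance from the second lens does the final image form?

5.28 cm

Lens 1 is diverging, so f₁ = −18.0 cm.
Lens 1: 1/d_i1 = 1/f₁ − 1/d_o1 = 1/(-18.0) − 1/(75.0) = -0.06889, so d_i1 = -14.52 cm.
The intermediate image is 14.52 cm to the left of lens 1 (virtual), which is 111 − (-14.52) = 125.5 cm to the left of lens 2, so d_o2 = +125.5 cm.
Lens 2: 1/d_i2 = 1/f₂ − 1/d_o2 = 1/(5.07) − 1/(125.5) = 0.1893, so d_i2 = 5.28 cm.
The final image is real, 5.28 cm to the right of lens 2 (overall magnification ≈ -0.0081).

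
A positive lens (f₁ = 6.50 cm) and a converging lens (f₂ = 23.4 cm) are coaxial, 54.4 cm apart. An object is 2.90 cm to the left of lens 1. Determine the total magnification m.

m = -1.17

Lens 1: 1/d_i1 = 1/(6.50) − 1/(2.90) = -0.1910, so d_i1 = -5.236 cm; m₁ = −d_i1/d_o1 = +1.806.
d_o2 = 54.4 − (-5.236) = 59.64 cm.
Lens 2: 1/d_i2 = 1/(23.4) − 1/(59.64) = 0.02597, so d_i2 = 38.51 cm; m₂ = −d_i2/d_o2 = -0.6457.
m = m₁·m₂ = (+1.806)(-0.6457) = -1.17.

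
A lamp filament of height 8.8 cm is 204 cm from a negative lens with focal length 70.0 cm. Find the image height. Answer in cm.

For a negative lens, f = -70.0 cm.
1/d_i = 1/f − 1/d_o = 1/(-70.00) − 1/(204) = -0.01919, so d_i = -52.12 cm.
m = −d_i/d_o = +0.2555.
|h_i| = |m|·h_o = 0.2555 × 8.8 = 2.25 cm. The image is virtual, upright and reduced, on the same side as the object.

2.25 cm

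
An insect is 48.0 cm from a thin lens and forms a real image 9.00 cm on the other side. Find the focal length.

Real image ⇒ d_i = +9.00 cm.
1/f = 1/d_o + 1/d_i = 1/(48.0) + 1/(9.00) = 0.1319, so f = 7.58 cm.
Since f is positive, the thin lens is converging.

f = 7.58 cm (converging)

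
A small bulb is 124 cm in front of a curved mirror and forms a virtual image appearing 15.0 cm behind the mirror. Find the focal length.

f = -17.1 cm (convex)

Virtual image ⇒ d_i = −15.0 cm.
1/f = 1/d_o + 1/d_i = 1/(124) + 1/(-15.0) = -0.05860, so f = -17.1 cm.
Since f is negative, the curved mirror is convex.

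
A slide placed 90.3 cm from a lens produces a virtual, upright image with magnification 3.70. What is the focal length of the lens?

m = −d_i/d_o ⇒ d_i = −m·d_o = −(+3.70)·(90.3) = -334.1 cm.
1/f = 1/d_o + 1/d_i = 1/(90.3) + 1/(-334.1) = 0.008081, so f = 124 cm.
Since f is positive, the lens is converging.

f = 124 cm (converging)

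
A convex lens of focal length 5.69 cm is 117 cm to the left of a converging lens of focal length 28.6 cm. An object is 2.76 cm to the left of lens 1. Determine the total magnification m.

m = -0.592

Lens 1: 1/d_i1 = 1/(5.69) − 1/(2.76) = -0.1866, so d_i1 = -5.360 cm; m₁ = −d_i1/d_o1 = +1.942.
d_o2 = 117 − (-5.360) = 122.4 cm.
Lens 2: 1/d_i2 = 1/(28.6) − 1/(122.4) = 0.02680, so d_i2 = 37.32 cm; m₂ = −d_i2/d_o2 = -0.3049.
m = m₁·m₂ = (+1.942)(-0.3049) = -0.592.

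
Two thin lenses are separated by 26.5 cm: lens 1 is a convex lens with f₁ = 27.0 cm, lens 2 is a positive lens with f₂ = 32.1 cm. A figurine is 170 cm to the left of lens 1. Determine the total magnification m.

Lens 1: 1/d_i1 = 1/(27.0) − 1/(170) = 0.03115, so d_i1 = 32.10 cm; m₁ = −d_i1/d_o1 = -0.1888.
d_o2 = 26.5 − (32.10) = -5.600 cm (virtual object).
Lens 2: 1/d_i2 = 1/(32.1) − 1/(-5.600) = 0.2097, so d_i2 = 4.768 cm; m₂ = −d_i2/d_o2 = +0.8515.
m = m₁·m₂ = (-0.1888)(+0.8515) = -0.161.

m = -0.161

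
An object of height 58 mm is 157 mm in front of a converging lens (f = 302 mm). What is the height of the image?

1/d_i = 1/f − 1/d_o = 1/(302.0) − 1/(157) = -0.003058, so d_i = -327.0 mm.
m = −d_i/d_o = +2.083.
|h_i| = |m|·h_o = 2.083 × 58 = 121 mm. The image is virtual, upright and enlarged, on the same side as the object.

121 mm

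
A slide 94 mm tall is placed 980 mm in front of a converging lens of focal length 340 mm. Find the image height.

1/d_i = 1/f − 1/d_o = 1/(340.0) − 1/(980) = 0.001921, so d_i = 520.6 mm.
m = −d_i/d_o = -0.5312.
|h_i| = |m|·h_o = 0.5312 × 94 = 49.9 mm. The image is real, inverted and reduced, on the far side of the lens.

49.9 mm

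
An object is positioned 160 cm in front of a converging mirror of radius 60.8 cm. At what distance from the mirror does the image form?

f = R/2 = 60.8/2 = 30.40 cm.
Mirror equation: 1/v = 1/f − 1/u = 1/(30.40) − 1/(160) = 0.03289 − 0.006250 = 0.02664, so v = 37.5 cm.
The image is real, inverted and reduced, in front of the mirror.

37.5 cm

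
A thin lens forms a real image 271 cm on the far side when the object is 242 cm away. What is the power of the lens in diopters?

P = +0.782 D

d_i = +271 cm.
1/f = 1/d_o + 1/d_i = 1/(242) + 1/(271) = 0.007822 cm⁻¹.
f = 127.8 cm = 1.278 m, so P = 1/f = +0.782 D.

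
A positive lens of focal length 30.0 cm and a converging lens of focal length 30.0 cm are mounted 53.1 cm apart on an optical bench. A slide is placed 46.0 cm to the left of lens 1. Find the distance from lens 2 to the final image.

15.7 cm

Lens 1: 1/d_i1 = 1/f₁ − 1/d_o1 = 1/(30.0) − 1/(46.0) = 0.01159, so d_i1 = 86.25 cm.
The intermediate image is 86.25 cm to the right of lens 1, which lies 33.15 cm to the right of lens 2 — a virtual object — so d_o2 = −33.15 cm.
Lens 2: 1/d_i2 = 1/f₂ − 1/d_o2 = 1/(30.0) − 1/(-33.15) = 0.06350, so d_i2 = 15.7 cm.
The final image is real, 15.7 cm to the right of lens 2 (overall magnification ≈ -0.89).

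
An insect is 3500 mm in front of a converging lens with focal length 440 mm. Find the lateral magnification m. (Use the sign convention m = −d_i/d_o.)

1/d_i = 1/f − 1/d_o = 1/(440.0) − 1/(3500) = 0.001987, so d_i = 503.3 mm.
m = −d_i/d_o = −(503.3)/(3500) = -0.144.
The image is real, inverted and reduced, on the far side of the lens.

m = -0.144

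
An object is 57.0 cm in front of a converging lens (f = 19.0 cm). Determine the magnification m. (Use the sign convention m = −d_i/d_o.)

1/d_i = 1/f − 1/d_o = 1/(19.00) − 1/(57.0) = 0.03509, so d_i = 28.50 cm.
m = −d_i/d_o = −(28.50)/(57.0) = -0.500.
The image is real, inverted and reduced, on the far side of the lens.

m = -0.500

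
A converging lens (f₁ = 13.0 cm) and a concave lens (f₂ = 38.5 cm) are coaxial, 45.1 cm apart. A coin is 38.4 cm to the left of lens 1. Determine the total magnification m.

Lens 1: 1/d_i1 = 1/(13.0) − 1/(38.4) = 0.05088, so d_i1 = 19.65 cm; m₁ = −d_i1/d_o1 = -0.5117.
d_o2 = 45.1 − (19.65) = 25.45 cm.
f₂ = −38.5 cm (diverging).
Lens 2: 1/d_i2 = 1/(-38.5) − 1/(25.45) = -0.06527, so d_i2 = -15.32 cm; m₂ = −d_i2/d_o2 = +0.6020.
m = m₁·m₂ = (-0.5117)(+0.6020) = -0.308.

m = -0.308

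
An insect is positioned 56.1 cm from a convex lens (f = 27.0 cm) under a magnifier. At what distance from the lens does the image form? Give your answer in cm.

52.1 cm

Thin-lens equation: 1/v = 1/f − 1/u = 1/(27.00) − 1/(56.1) = 0.03704 − 0.01783 = 0.01921, so v = 52.1 cm.
The image is real, inverted and reduced, on the far side of the lens.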